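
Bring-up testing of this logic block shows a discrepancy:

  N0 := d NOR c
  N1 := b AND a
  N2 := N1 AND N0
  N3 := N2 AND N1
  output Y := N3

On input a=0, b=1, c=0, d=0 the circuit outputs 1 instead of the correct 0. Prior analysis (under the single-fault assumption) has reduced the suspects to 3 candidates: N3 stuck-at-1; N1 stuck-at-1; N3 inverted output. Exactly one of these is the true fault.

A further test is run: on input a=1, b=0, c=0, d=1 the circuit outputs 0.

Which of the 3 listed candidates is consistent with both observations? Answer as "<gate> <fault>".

N1 stuck-at-1

Evaluate each candidate on input a=1, b=0, c=0, d=1:
  N3 stuck-at-1: N0=0, N1=0, N2=0, N3=1 [stuck-at-1] → 1 — eliminated
  N1 stuck-at-1: N0=0, N1=1 [stuck-at-1], N2=0, N3=0 → 0 — matches
  N3 inverted output: N0=0, N1=0, N2=0, N3=1 [inverted output] → 1 — eliminated
Only N1 stuck-at-1 reproduces the observed 0.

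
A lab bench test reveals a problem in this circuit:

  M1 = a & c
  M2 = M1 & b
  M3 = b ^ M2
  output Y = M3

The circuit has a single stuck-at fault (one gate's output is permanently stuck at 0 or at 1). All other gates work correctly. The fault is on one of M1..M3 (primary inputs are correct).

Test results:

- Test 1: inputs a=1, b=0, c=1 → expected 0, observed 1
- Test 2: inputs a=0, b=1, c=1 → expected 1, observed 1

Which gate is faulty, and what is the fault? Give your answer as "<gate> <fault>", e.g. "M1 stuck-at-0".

Fault-free values for test 1 (a=1, b=0, c=1): M1=1, M2=0, M3=0, giving Y=0. Observed 1.
Test 1: faults giving observed 1 are {M2 stuck-at-1, M3 stuck-at-1}.
Test 2 (a=0, b=1, c=1): fault-free M1=0, M2=0, M3=1 → 1; observed 1. Eliminates M2 stuck-at-1.
Only M3 stuck-at-1 is consistent with every test.

M3 stuck-at-1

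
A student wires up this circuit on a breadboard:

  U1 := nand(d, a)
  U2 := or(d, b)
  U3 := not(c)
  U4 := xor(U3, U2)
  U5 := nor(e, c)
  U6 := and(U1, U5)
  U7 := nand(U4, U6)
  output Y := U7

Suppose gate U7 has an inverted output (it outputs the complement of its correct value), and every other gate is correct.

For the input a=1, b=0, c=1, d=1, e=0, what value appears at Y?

0

Propagate with U7 forced: U1=0, U2=1, U3=0, U4=1, U5=0, U6=0, U7=0 [inverted output].
So Y = 0. (Without the fault it would be 1.)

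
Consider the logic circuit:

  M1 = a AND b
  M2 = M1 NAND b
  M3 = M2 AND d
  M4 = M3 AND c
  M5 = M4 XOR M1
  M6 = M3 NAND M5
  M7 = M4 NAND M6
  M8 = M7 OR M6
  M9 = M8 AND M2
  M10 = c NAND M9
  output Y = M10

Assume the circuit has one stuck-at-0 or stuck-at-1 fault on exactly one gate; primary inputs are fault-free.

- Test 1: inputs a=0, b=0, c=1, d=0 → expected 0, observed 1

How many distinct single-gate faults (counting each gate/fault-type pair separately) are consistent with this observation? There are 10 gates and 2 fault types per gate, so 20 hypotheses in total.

4

Fault-free: M1=0, M2=1, M3=0, M4=0, M5=0, M6=1, M7=1, M8=1, M9=1, M10=0 → 0. Observed 1.
  M1: none of the 2 fault types match ✗
  M2: stuck-at-0 ✓; others ✗
  M3: none of the 2 fault types match ✗
  M4: none of the 2 fault types match ✗
  M5: none of the 2 fault types match ✗
  M6: none of the 2 fault types match ✗
  M7: none of the 2 fault types match ✗
  M8: stuck-at-0 ✓; others ✗
  M9: stuck-at-0 ✓; others ✗
  M10: stuck-at-1 ✓; others ✗
Consistent faults: {M2 stuck-at-0, M8 stuck-at-0, M9 stuck-at-0, M10 stuck-at-1} — 4 in all.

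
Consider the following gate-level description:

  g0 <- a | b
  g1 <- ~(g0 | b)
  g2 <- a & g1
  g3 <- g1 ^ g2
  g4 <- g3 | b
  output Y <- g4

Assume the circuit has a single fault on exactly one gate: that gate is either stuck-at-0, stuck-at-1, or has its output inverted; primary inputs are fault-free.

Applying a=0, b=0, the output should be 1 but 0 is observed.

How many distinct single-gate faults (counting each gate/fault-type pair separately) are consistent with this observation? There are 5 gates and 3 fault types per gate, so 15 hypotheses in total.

10

Fault-free: g0=0, g1=1, g2=0, g3=1, g4=1 → 1. Observed 0.
  g0: stuck-at-1, inverted output ✓; others ✗
  g1: stuck-at-0, inverted output ✓; others ✗
  g2: stuck-at-1, inverted output ✓; others ✗
  g3: stuck-at-0, inverted output ✓; others ✗
  g4: stuck-at-0, inverted output ✓; others ✗
Consistent faults: {g0 stuck-at-1, g0 inverted output, g1 stuck-at-0, g1 inverted output, g2 stuck-at-1, g2 inverted output, g3 stuck-at-0, g3 inverted output, g4 stuck-at-0, g4 inverted output} — 10 in all.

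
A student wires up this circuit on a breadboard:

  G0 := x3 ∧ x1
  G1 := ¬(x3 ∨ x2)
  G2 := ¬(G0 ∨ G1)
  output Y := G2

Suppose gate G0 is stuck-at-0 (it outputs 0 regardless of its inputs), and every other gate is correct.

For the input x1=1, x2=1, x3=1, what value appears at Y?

Propagate with G0 forced: G0=0 [stuck-at-0], G1=0, G2=1.
So Y = 1. (Without the fault it would be 0.)

1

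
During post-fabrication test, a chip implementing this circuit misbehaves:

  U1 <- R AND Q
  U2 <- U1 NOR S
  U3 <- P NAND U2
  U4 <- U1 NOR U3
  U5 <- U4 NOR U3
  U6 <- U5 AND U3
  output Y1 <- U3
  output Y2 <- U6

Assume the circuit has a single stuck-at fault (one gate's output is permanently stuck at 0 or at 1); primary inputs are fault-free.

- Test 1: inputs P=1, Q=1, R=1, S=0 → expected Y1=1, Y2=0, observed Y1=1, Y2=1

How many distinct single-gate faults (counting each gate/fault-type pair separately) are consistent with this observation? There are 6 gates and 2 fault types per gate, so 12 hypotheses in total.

Fault-free: U1=1, U2=0, U3=1, U4=0, U5=0, U6=0 → Y1=1, Y2=0. Observed Y1=1, Y2=1.
  U1 stuck-at-0: output Y1=0, Y2=0 ✗
  U1 stuck-at-1: output Y1=1, Y2=0 ✗
  U2 stuck-at-0: output Y1=1, Y2=0 ✗
  U2 stuck-at-1: output Y1=0, Y2=0 ✗
  U3 stuck-at-0: output Y1=0, Y2=0 ✗
  U3 stuck-at-1: output Y1=1, Y2=0 ✗
  U4 stuck-at-0: output Y1=1, Y2=0 ✗
  U4 stuck-at-1: output Y1=1, Y2=0 ✗
  U5 stuck-at-0: output Y1=1, Y2=0 ✗
  U5 stuck-at-1: output Y1=1, Y2=1 ✓
  U6 stuck-at-0: output Y1=1, Y2=0 ✗
  U6 stuck-at-1: output Y1=1, Y2=1 ✓
Consistent faults: {U5 stuck-at-1, U6 stuck-at-1} — 2 in all.

2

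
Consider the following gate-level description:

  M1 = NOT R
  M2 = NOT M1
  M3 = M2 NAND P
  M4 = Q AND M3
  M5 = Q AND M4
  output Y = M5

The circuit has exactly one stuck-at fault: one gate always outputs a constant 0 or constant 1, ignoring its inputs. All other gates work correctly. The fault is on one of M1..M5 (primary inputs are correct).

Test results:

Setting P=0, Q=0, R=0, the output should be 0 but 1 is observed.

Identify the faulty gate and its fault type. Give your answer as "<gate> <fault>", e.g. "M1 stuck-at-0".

M5 stuck-at-1

Fault-free values for test 1 (P=0, Q=0, R=0): M1=1, M2=0, M3=1, M4=0, M5=0, giving Y=0. Observed 1.
Test 1: faults giving observed 1 are {M5 stuck-at-1}.
Only M5 stuck-at-1 is consistent with every test.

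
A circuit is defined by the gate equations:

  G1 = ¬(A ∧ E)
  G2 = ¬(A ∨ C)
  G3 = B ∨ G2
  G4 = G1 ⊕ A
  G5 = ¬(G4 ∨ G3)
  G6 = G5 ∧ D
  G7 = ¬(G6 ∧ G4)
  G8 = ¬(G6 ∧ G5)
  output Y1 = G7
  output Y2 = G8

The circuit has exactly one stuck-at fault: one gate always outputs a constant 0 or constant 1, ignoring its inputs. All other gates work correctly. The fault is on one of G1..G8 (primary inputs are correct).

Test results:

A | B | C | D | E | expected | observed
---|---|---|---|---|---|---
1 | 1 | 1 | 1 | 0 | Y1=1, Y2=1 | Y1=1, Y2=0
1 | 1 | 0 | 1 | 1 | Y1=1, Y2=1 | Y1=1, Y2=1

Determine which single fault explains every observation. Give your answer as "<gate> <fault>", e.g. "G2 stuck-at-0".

G3 stuck-at-0

Fault-free values for test 1 (A=1, B=1, C=1, D=1, E=0): G1=1, G2=0, G3=1, G4=0, G5=0, G6=0, G7=1, G8=1, giving Y1=1, Y2=1. Observed Y1=1, Y2=0.
Test 1: faults giving observed Y1=1, Y2=0 are {G3 stuck-at-0, G5 stuck-at-1, G8 stuck-at-0}.
Test 2 (A=1, B=1, C=0, D=1, E=1): fault-free G1=0, G2=0, G3=1, G4=1, G5=0, G6=0, G7=1, G8=1 → Y1=1, Y2=1; observed Y1=1, Y2=1. Eliminates G5 stuck-at-1, G8 stuck-at-0.
Only G3 stuck-at-0 is consistent with every test.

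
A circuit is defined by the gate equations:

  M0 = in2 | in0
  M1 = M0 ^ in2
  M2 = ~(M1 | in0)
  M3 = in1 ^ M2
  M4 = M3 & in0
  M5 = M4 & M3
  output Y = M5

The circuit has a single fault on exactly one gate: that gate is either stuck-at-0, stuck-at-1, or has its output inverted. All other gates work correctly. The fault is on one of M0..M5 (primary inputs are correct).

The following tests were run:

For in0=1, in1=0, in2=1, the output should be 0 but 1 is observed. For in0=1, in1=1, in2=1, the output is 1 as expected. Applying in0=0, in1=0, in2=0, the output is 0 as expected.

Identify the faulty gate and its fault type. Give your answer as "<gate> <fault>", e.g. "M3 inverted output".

Fault-free values for test 1 (in0=1, in1=0, in2=1): M0=1, M1=0, M2=0, M3=0, M4=0, M5=0, giving Y=0. Observed 1.
Test 1: faults giving observed 1 are {M2 stuck-at-1, M2 inverted output, M3 stuck-at-1, M3 inverted output, M5 stuck-at-1, M5 inverted output}.
Test 2 (in0=1, in1=1, in2=1): fault-free M0=1, M1=0, M2=0, M3=1, M4=1, M5=1 → 1; observed 1. Eliminates M2 stuck-at-1, M2 inverted output, M3 inverted output, M5 inverted output.
Test 3 (in0=0, in1=0, in2=0): fault-free M0=0, M1=0, M2=1, M3=1, M4=0, M5=0 → 0; observed 0. Eliminates M5 stuck-at-1.
Only M3 stuck-at-1 is consistent with every test.

M3 stuck-at-1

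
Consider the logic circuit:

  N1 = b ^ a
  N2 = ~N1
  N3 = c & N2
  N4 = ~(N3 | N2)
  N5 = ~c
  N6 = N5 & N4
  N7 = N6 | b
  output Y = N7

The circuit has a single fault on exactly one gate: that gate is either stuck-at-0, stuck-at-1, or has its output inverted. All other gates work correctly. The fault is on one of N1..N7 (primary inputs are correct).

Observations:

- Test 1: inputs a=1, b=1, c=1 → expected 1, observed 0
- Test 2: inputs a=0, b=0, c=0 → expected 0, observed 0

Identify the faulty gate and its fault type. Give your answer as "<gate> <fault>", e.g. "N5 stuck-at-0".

Fault-free values for test 1 (a=1, b=1, c=1): N1=0, N2=1, N3=1, N4=0, N5=0, N6=0, N7=1, giving Y=1. Observed 0.
Test 1: faults giving observed 0 are {N7 stuck-at-0, N7 inverted output}.
Test 2 (a=0, b=0, c=0): fault-free N1=0, N2=1, N3=0, N4=0, N5=1, N6=0, N7=0 → 0; observed 0. Eliminates N7 inverted output.
Only N7 stuck-at-0 is consistent with every test.

N7 stuck-at-0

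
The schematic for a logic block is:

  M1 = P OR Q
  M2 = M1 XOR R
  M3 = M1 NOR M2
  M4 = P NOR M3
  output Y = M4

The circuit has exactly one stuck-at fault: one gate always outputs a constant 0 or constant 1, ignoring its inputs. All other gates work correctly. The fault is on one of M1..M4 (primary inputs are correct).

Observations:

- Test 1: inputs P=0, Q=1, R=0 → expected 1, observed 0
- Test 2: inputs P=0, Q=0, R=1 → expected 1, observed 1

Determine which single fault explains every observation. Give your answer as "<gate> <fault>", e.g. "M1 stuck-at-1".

Fault-free values for test 1 (P=0, Q=1, R=0): M1=1, M2=1, M3=0, M4=1, giving Y=1. Observed 0.
Test 1: faults giving observed 0 are {M1 stuck-at-0, M3 stuck-at-1, M4 stuck-at-0}.
Test 2 (P=0, Q=0, R=1): fault-free M1=0, M2=1, M3=0, M4=1 → 1; observed 1. Eliminates M3 stuck-at-1, M4 stuck-at-0.
Only M1 stuck-at-0 is consistent with every test.

M1 stuck-at-0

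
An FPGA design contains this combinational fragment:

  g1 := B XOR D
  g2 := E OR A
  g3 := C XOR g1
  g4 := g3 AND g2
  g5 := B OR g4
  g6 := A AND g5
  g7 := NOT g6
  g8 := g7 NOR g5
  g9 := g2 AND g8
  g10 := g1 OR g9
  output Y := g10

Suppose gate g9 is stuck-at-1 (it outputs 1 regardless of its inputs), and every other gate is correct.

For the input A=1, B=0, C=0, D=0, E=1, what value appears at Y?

Propagate with g9 forced: g1=0, g2=1, g3=0, g4=0, g5=0, g6=0, g7=1, g8=0, g9=1 [stuck-at-1], g10=1.
So Y = 1. (Without the fault it would be 0.)

1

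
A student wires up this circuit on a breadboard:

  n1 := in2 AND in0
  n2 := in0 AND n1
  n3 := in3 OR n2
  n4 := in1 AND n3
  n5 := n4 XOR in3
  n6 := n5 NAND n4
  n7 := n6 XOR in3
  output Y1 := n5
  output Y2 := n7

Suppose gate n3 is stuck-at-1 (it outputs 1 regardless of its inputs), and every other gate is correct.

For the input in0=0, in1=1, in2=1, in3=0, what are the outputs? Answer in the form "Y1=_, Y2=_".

Y1=1, Y2=0

Propagate with n3 forced: n1=0, n2=0, n3=1 [stuck-at-1], n4=1, n5=1, n6=0, n7=0.
So the outputs are Y1=1, Y2=0. (Without the fault they would be Y1=0, Y2=1.)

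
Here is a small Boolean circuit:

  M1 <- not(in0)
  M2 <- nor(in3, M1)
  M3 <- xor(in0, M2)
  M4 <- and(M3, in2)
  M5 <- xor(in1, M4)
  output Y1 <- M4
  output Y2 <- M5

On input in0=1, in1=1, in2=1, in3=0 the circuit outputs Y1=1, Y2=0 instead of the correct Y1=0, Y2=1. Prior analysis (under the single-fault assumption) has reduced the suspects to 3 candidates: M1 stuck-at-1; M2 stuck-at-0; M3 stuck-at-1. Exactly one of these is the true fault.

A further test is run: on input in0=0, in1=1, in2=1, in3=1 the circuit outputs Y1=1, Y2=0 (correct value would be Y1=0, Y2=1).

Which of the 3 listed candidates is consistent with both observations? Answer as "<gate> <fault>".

Evaluate each candidate on input in0=0, in1=1, in2=1, in3=1:
  M1 stuck-at-1: M1=1 [stuck-at-1], M2=0, M3=0, M4=0, M5=1 → Y1=0, Y2=1 — eliminated
  M2 stuck-at-0: M1=1, M2=0 [stuck-at-0], M3=0, M4=0, M5=1 → Y1=0, Y2=1 — eliminated
  M3 stuck-at-1: M1=1, M2=0, M3=1 [stuck-at-1], M4=1, M5=0 → Y1=1, Y2=0 — matches
Only M3 stuck-at-1 reproduces the observed Y1=1, Y2=0.

M3 stuck-at-1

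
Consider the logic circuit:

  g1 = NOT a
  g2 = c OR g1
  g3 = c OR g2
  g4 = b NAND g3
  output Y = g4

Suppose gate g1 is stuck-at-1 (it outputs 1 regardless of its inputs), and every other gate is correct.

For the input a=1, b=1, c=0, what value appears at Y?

0

Propagate with g1 forced: g1=1 [stuck-at-1], g2=1, g3=1, g4=0.
So Y = 0. (Without the fault it would be 1.)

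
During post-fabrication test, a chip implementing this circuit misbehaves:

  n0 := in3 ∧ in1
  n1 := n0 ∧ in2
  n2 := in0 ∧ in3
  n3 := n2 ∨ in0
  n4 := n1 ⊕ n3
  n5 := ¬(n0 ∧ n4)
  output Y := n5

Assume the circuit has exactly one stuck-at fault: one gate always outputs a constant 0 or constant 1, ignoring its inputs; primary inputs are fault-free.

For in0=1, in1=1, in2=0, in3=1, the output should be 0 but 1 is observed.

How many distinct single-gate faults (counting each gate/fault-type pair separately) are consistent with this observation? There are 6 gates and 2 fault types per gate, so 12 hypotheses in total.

5

Fault-free: n0=1, n1=0, n2=1, n3=1, n4=1, n5=0 → 0. Observed 1.
  n0 stuck-at-0: output 1 ✓
  n0 stuck-at-1: output 0 ✗
  n1 stuck-at-0: output 0 ✗
  n1 stuck-at-1: output 1 ✓
  n2 stuck-at-0: output 0 ✗
  n2 stuck-at-1: output 0 ✗
  n3 stuck-at-0: output 1 ✓
  n3 stuck-at-1: output 0 ✗
  n4 stuck-at-0: output 1 ✓
  n4 stuck-at-1: output 0 ✗
  n5 stuck-at-0: output 0 ✗
  n5 stuck-at-1: output 1 ✓
Consistent faults: {n0 stuck-at-0, n1 stuck-at-1, n3 stuck-at-0, n4 stuck-at-0, n5 stuck-at-1} — 5 in all.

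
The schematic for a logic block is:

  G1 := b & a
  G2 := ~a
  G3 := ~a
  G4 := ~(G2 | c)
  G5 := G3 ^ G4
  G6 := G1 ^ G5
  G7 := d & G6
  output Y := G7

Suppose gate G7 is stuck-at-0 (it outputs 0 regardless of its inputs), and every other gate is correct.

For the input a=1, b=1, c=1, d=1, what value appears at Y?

0

Propagate with G7 forced: G1=1, G2=0, G3=0, G4=0, G5=0, G6=1, G7=0 [stuck-at-0].
So Y = 0. (Without the fault it would be 1.)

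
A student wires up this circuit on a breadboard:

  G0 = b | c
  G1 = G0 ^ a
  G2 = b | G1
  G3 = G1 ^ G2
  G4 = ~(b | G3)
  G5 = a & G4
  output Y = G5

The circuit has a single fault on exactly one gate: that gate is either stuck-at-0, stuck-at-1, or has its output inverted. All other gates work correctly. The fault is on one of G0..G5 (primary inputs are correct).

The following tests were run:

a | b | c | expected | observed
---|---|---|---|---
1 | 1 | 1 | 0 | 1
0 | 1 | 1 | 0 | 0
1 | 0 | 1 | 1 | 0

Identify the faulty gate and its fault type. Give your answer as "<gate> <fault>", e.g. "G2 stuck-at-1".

Fault-free values for test 1 (a=1, b=1, c=1): G0=1, G1=0, G2=1, G3=1, G4=0, G5=0, giving Y=0. Observed 1.
Test 1: faults giving observed 1 are {G4 stuck-at-1, G4 inverted output, G5 stuck-at-1, G5 inverted output}.
Test 2 (a=0, b=1, c=1): fault-free G0=1, G1=1, G2=1, G3=0, G4=0, G5=0 → 0; observed 0. Eliminates G5 stuck-at-1, G5 inverted output.
Test 3 (a=1, b=0, c=1): fault-free G0=1, G1=0, G2=0, G3=0, G4=1, G5=1 → 1; observed 0. Eliminates G4 stuck-at-1.
Only G4 inverted output is consistent with every test.

G4 inverted output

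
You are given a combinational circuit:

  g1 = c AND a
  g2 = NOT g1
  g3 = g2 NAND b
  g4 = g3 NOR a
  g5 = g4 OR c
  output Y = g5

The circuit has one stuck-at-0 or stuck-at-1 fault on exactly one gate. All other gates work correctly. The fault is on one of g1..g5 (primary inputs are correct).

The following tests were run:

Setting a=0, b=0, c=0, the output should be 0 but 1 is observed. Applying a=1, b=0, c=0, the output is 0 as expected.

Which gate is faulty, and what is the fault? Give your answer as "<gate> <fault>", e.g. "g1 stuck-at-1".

Fault-free values for test 1 (a=0, b=0, c=0): g1=0, g2=1, g3=1, g4=0, g5=0, giving Y=0. Observed 1.
Test 1: faults giving observed 1 are {g3 stuck-at-0, g4 stuck-at-1, g5 stuck-at-1}.
Test 2 (a=1, b=0, c=0): fault-free g1=0, g2=1, g3=1, g4=0, g5=0 → 0; observed 0. Eliminates g4 stuck-at-1, g5 stuck-at-1.
Only g3 stuck-at-0 is consistent with every test.

g3 stuck-at-0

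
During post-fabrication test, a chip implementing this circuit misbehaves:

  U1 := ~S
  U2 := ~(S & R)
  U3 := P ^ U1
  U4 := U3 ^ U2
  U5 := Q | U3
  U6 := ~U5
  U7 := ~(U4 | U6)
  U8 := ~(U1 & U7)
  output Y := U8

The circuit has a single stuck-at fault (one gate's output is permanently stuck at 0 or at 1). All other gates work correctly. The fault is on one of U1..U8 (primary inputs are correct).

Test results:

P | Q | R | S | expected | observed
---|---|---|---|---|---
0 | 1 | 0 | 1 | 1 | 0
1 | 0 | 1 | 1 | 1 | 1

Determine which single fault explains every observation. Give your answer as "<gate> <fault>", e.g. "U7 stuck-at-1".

Fault-free values for test 1 (P=0, Q=1, R=0, S=1): U1=0, U2=1, U3=0, U4=1, U5=1, U6=0, U7=0, U8=1, giving Y=1. Observed 0.
Test 1: faults giving observed 0 are {U1 stuck-at-1, U8 stuck-at-0}.
Test 2 (P=1, Q=0, R=1, S=1): fault-free U1=0, U2=0, U3=1, U4=1, U5=1, U6=0, U7=0, U8=1 → 1; observed 1. Eliminates U8 stuck-at-0.
Only U1 stuck-at-1 is consistent with every test.

U1 stuck-at-1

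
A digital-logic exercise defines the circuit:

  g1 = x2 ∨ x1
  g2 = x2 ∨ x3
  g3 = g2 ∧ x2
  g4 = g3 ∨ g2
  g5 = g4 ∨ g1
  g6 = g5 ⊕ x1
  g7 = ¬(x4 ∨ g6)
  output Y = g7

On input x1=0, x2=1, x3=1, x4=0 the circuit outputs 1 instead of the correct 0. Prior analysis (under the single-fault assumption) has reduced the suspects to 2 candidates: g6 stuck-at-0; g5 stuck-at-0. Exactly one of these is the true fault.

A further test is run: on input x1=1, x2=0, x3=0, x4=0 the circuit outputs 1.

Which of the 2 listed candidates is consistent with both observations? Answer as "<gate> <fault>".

Evaluate each candidate on input x1=1, x2=0, x3=0, x4=0:
  g6 stuck-at-0: g1=1, g2=0, g3=0, g4=0, g5=1, g6=0 [stuck-at-0], g7=1 → 1 — matches
  g5 stuck-at-0: g1=1, g2=0, g3=0, g4=0, g5=0 [stuck-at-0], g6=1, g7=0 → 0 — eliminated
Only g6 stuck-at-0 reproduces the observed 1.

g6 stuck-at-0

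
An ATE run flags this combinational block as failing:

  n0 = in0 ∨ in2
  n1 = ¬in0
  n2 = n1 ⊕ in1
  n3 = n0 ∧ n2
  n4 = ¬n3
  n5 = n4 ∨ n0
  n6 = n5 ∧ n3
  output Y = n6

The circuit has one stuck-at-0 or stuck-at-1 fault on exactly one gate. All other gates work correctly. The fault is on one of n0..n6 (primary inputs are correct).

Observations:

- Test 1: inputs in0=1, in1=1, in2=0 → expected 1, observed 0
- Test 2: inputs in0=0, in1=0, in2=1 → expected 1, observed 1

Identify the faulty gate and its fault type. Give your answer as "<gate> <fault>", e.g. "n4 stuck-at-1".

n1 stuck-at-1

Fault-free values for test 1 (in0=1, in1=1, in2=0): n0=1, n1=0, n2=1, n3=1, n4=0, n5=1, n6=1, giving Y=1. Observed 0.
Test 1: faults giving observed 0 are {n0 stuck-at-0, n1 stuck-at-1, n2 stuck-at-0, n3 stuck-at-0, n5 stuck-at-0, n6 stuck-at-0}.
Test 2 (in0=0, in1=0, in2=1): fault-free n0=1, n1=1, n2=1, n3=1, n4=0, n5=1, n6=1 → 1; observed 1. Eliminates n0 stuck-at-0, n2 stuck-at-0, n3 stuck-at-0, n5 stuck-at-0, n6 stuck-at-0.
Only n1 stuck-at-1 is consistent with every test.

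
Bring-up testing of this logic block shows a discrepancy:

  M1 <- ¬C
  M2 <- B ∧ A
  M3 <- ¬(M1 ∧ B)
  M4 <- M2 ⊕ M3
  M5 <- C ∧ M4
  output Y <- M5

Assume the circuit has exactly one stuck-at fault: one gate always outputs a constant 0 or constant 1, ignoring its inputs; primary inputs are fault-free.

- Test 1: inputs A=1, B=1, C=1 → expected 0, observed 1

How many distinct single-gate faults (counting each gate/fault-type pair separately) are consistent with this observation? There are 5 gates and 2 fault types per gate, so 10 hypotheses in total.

Fault-free: M1=0, M2=1, M3=1, M4=0, M5=0 → 0. Observed 1.
  M1 stuck-at-0: output 0 ✗
  M1 stuck-at-1: output 1 ✓
  M2 stuck-at-0: output 1 ✓
  M2 stuck-at-1: output 0 ✗
  M3 stuck-at-0: output 1 ✓
  M3 stuck-at-1: output 0 ✗
  M4 stuck-at-0: output 0 ✗
  M4 stuck-at-1: output 1 ✓
  M5 stuck-at-0: output 0 ✗
  M5 stuck-at-1: output 1 ✓
Consistent faults: {M1 stuck-at-1, M2 stuck-at-0, M3 stuck-at-0, M4 stuck-at-1, M5 stuck-at-1} — 5 in all.

5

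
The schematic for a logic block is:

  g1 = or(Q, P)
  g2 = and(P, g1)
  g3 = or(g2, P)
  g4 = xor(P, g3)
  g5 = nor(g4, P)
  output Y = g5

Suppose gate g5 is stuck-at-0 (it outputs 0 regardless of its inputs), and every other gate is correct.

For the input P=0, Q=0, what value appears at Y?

0

Propagate with g5 forced: g1=0, g2=0, g3=0, g4=0, g5=0 [stuck-at-0].
So Y = 0. (Without the fault it would be 1.)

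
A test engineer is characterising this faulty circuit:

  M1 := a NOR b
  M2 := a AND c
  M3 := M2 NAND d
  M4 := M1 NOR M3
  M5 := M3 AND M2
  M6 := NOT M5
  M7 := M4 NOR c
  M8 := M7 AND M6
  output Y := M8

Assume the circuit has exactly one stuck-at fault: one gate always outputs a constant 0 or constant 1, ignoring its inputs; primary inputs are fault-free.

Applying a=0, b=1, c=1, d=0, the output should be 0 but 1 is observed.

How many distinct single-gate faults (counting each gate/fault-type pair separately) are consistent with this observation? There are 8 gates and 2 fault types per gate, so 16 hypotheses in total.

Fault-free: M1=0, M2=0, M3=1, M4=0, M5=0, M6=1, M7=0, M8=0 → 0. Observed 1.
  M1: none of the 2 fault types match ✗
  M2: none of the 2 fault types match ✗
  M3: none of the 2 fault types match ✗
  M4: none of the 2 fault types match ✗
  M5: none of the 2 fault types match ✗
  M6: none of the 2 fault types match ✗
  M7: stuck-at-1 ✓; others ✗
  M8: stuck-at-1 ✓; others ✗
Consistent faults: {M7 stuck-at-1, M8 stuck-at-1} — 2 in all.

2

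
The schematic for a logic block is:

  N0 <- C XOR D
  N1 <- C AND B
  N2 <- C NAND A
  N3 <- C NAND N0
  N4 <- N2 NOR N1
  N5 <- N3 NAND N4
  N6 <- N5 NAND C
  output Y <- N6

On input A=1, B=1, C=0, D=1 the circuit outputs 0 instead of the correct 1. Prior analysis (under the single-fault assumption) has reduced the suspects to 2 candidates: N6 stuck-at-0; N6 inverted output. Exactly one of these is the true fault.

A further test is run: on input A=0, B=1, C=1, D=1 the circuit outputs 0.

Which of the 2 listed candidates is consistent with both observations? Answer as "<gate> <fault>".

N6 stuck-at-0

Evaluate each candidate on input A=0, B=1, C=1, D=1:
  N6 stuck-at-0: N0=0, N1=1, N2=1, N3=1, N4=0, N5=1, N6=0 [stuck-at-0] → 0 — matches
  N6 inverted output: N0=0, N1=1, N2=1, N3=1, N4=0, N5=1, N6=1 [inverted output] → 1 — eliminated
Only N6 stuck-at-0 reproduces the observed 0.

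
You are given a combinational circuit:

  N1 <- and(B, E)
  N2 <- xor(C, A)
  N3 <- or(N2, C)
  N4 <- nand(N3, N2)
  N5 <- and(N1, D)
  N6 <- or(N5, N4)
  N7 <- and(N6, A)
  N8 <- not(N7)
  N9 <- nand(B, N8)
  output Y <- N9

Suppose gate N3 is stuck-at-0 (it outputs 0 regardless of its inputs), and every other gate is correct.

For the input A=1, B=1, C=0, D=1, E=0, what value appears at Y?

1

Propagate with N3 forced: N1=0, N2=1, N3=0 [stuck-at-0], N4=1, N5=0, N6=1, N7=1, N8=0, N9=1.
So Y = 1. (Without the fault it would be 0.)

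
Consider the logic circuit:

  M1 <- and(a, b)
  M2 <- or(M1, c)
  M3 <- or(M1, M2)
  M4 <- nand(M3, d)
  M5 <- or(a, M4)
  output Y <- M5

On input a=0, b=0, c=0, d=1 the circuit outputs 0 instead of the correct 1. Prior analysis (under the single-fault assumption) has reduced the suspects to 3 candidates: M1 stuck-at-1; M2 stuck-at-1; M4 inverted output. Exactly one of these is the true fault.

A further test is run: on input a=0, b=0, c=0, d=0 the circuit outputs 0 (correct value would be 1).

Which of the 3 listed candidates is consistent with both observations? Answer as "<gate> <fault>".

Evaluate each candidate on input a=0, b=0, c=0, d=0:
  M1 stuck-at-1: M1=1 [stuck-at-1], M2=1, M3=1, M4=1, M5=1 → 1 — eliminated
  M2 stuck-at-1: M1=0, M2=1 [stuck-at-1], M3=1, M4=1, M5=1 → 1 — eliminated
  M4 inverted output: M1=0, M2=0, M3=0, M4=0 [inverted output], M5=0 → 0 — matches
Only M4 inverted output reproduces the observed 0.

M4 inverted output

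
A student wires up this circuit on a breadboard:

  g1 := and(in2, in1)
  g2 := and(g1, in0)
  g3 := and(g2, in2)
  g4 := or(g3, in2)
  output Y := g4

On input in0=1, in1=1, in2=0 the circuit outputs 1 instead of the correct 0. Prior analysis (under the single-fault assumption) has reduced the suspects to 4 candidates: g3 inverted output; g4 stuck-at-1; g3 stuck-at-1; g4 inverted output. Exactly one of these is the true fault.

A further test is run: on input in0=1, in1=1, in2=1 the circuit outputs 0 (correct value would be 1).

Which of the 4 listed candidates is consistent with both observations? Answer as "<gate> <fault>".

g4 inverted output

Evaluate each candidate on input in0=1, in1=1, in2=1:
  g3 inverted output: g1=1, g2=1, g3=0 [inverted output], g4=1 → 1 — eliminated
  g4 stuck-at-1: g1=1, g2=1, g3=1, g4=1 [stuck-at-1] → 1 — eliminated
  g3 stuck-at-1: g1=1, g2=1, g3=1 [stuck-at-1], g4=1 → 1 — eliminated
  g4 inverted output: g1=1, g2=1, g3=1, g4=0 [inverted output] → 0 — matches
Only g4 inverted output reproduces the observed 0.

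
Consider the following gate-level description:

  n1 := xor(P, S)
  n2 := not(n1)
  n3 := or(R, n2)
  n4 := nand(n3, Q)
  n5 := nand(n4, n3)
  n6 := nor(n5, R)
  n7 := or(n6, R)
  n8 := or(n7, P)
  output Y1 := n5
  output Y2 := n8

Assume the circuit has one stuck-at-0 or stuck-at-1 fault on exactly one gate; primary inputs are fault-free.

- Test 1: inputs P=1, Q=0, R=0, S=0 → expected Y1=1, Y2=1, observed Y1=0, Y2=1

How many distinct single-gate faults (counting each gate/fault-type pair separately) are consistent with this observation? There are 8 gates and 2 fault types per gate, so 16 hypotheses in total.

Fault-free: n1=1, n2=0, n3=0, n4=1, n5=1, n6=0, n7=0, n8=1 → Y1=1, Y2=1. Observed Y1=0, Y2=1.
  n1: stuck-at-0 ✓; others ✗
  n2: stuck-at-1 ✓; others ✗
  n3: stuck-at-1 ✓; others ✗
  n4: none of the 2 fault types match ✗
  n5: stuck-at-0 ✓; others ✗
  n6: none of the 2 fault types match ✗
  n7: none of the 2 fault types match ✗
  n8: none of the 2 fault types match ✗
Consistent faults: {n1 stuck-at-0, n2 stuck-at-1, n3 stuck-at-1, n5 stuck-at-0} — 4 in all.

4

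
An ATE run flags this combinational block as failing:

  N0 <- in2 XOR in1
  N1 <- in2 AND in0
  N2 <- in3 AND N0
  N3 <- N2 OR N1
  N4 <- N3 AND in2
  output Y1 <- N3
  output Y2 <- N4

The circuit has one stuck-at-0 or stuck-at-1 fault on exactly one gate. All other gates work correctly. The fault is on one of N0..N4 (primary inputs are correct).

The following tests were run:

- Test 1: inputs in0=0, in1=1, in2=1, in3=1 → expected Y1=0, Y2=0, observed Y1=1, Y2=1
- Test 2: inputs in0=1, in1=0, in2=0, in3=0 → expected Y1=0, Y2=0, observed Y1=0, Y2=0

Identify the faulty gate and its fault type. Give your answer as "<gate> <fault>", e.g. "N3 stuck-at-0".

Fault-free values for test 1 (in0=0, in1=1, in2=1, in3=1): N0=0, N1=0, N2=0, N3=0, N4=0, giving Y1=0, Y2=0. Observed Y1=1, Y2=1.
Test 1: faults giving observed Y1=1, Y2=1 are {N0 stuck-at-1, N1 stuck-at-1, N2 stuck-at-1, N3 stuck-at-1}.
Test 2 (in0=1, in1=0, in2=0, in3=0): fault-free N0=0, N1=0, N2=0, N3=0, N4=0 → Y1=0, Y2=0; observed Y1=0, Y2=0. Eliminates N1 stuck-at-1, N2 stuck-at-1, N3 stuck-at-1.
Only N0 stuck-at-1 is consistent with every test.

N0 stuck-at-1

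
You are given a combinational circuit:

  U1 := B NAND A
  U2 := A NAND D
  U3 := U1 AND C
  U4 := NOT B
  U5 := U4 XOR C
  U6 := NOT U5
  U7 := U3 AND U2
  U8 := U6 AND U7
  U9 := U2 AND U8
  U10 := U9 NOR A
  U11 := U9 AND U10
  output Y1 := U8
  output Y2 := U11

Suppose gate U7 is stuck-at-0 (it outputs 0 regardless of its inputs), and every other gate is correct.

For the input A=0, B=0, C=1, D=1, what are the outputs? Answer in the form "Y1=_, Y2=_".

Propagate with U7 forced: U1=1, U2=1, U3=1, U4=1, U5=0, U6=1, U7=0 [stuck-at-0], U8=0, U9=0, U10=1, U11=0.
So the outputs are Y1=0, Y2=0. (Without the fault they would be Y1=1, Y2=0.)

Y1=0, Y2=0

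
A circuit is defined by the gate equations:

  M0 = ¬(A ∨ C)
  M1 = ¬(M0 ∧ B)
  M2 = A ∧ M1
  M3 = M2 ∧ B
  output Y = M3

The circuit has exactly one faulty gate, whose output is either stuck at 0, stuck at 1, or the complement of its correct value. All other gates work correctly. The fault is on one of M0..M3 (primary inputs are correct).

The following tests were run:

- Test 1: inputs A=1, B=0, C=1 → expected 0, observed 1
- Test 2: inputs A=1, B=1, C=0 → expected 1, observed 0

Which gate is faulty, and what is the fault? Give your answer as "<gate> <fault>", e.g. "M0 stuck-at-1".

Fault-free values for test 1 (A=1, B=0, C=1): M0=0, M1=1, M2=1, M3=0, giving Y=0. Observed 1.
Test 1: faults giving observed 1 are {M3 stuck-at-1, M3 inverted output}.
Test 2 (A=1, B=1, C=0): fault-free M0=0, M1=1, M2=1, M3=1 → 1; observed 0. Eliminates M3 stuck-at-1.
Only M3 inverted output is consistent with every test.

M3 inverted output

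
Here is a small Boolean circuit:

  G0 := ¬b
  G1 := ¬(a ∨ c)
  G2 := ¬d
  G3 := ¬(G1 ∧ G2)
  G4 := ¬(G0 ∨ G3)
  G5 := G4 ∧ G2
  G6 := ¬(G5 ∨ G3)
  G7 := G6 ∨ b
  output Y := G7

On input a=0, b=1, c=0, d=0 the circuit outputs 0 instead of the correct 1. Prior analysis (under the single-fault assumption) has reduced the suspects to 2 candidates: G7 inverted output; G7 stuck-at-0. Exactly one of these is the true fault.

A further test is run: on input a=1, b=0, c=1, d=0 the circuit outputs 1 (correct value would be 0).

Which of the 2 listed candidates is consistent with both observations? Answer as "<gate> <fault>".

G7 inverted output

Evaluate each candidate on input a=1, b=0, c=1, d=0:
  G7 inverted output: G0=1, G1=0, G2=1, G3=1, G4=0, G5=0, G6=0, G7=1 [inverted output] → 1 — matches
  G7 stuck-at-0: G0=1, G1=0, G2=1, G3=1, G4=0, G5=0, G6=0, G7=0 [stuck-at-0] → 0 — eliminated
Only G7 inverted output reproduces the observed 1.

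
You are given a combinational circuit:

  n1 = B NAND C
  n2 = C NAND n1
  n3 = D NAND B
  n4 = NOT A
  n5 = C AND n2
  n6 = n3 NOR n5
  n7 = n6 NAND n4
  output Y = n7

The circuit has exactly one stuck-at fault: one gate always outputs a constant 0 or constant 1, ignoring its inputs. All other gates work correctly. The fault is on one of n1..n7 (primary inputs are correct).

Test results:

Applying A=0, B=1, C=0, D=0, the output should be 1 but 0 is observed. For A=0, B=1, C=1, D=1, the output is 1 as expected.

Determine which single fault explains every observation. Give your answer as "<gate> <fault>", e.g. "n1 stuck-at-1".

n3 stuck-at-0

Fault-free values for test 1 (A=0, B=1, C=0, D=0): n1=1, n2=1, n3=1, n4=1, n5=0, n6=0, n7=1, giving Y=1. Observed 0.
Test 1: faults giving observed 0 are {n3 stuck-at-0, n6 stuck-at-1, n7 stuck-at-0}.
Test 2 (A=0, B=1, C=1, D=1): fault-free n1=0, n2=1, n3=0, n4=1, n5=1, n6=0, n7=1 → 1; observed 1. Eliminates n6 stuck-at-1, n7 stuck-at-0.
Only n3 stuck-at-0 is consistent with every test.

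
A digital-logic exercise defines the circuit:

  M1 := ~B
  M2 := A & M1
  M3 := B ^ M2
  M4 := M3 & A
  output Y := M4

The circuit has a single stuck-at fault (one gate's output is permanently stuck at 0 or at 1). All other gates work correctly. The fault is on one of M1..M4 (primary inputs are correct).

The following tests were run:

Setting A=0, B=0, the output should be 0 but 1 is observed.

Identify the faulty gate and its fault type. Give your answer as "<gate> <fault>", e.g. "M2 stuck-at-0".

M4 stuck-at-1

Fault-free values for test 1 (A=0, B=0): M1=1, M2=0, M3=0, M4=0, giving Y=0. Observed 1.
Test 1: faults giving observed 1 are {M4 stuck-at-1}.
Only M4 stuck-at-1 is consistent with every test.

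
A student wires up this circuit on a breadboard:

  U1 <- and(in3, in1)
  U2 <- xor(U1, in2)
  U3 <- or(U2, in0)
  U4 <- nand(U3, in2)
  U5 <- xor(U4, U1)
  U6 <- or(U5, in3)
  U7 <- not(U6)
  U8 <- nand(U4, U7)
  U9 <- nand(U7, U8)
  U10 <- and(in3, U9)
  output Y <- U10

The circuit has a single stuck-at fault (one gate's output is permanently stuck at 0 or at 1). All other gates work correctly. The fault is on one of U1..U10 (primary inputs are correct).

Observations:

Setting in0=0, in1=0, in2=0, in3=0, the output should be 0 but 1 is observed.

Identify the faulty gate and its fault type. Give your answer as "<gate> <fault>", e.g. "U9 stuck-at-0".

Fault-free values for test 1 (in0=0, in1=0, in2=0, in3=0): U1=0, U2=0, U3=0, U4=1, U5=1, U6=1, U7=0, U8=1, U9=1, U10=0, giving Y=0. Observed 1.
Test 1: faults giving observed 1 are {U10 stuck-at-1}.
Only U10 stuck-at-1 is consistent with every test.

U10 stuck-at-1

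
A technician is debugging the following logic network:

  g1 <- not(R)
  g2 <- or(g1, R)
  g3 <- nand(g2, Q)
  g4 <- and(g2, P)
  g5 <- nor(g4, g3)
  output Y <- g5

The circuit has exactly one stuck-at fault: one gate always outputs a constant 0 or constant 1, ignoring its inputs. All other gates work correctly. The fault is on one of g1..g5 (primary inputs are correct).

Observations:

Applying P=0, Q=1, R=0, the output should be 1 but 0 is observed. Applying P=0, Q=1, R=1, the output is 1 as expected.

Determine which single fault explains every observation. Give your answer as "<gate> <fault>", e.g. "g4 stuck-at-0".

g1 stuck-at-0

Fault-free values for test 1 (P=0, Q=1, R=0): g1=1, g2=1, g3=0, g4=0, g5=1, giving Y=1. Observed 0.
Test 1: faults giving observed 0 are {g1 stuck-at-0, g2 stuck-at-0, g3 stuck-at-1, g4 stuck-at-1, g5 stuck-at-0}.
Test 2 (P=0, Q=1, R=1): fault-free g1=0, g2=1, g3=0, g4=0, g5=1 → 1; observed 1. Eliminates g2 stuck-at-0, g3 stuck-at-1, g4 stuck-at-1, g5 stuck-at-0.
Only g1 stuck-at-0 is consistent with every test.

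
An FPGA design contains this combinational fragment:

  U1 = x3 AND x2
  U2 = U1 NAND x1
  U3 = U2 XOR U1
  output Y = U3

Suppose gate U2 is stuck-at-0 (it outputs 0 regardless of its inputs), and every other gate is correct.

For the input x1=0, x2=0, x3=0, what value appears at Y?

0

Propagate with U2 forced: U1=0, U2=0 [stuck-at-0], U3=0.
So Y = 0. (Without the fault it would be 1.)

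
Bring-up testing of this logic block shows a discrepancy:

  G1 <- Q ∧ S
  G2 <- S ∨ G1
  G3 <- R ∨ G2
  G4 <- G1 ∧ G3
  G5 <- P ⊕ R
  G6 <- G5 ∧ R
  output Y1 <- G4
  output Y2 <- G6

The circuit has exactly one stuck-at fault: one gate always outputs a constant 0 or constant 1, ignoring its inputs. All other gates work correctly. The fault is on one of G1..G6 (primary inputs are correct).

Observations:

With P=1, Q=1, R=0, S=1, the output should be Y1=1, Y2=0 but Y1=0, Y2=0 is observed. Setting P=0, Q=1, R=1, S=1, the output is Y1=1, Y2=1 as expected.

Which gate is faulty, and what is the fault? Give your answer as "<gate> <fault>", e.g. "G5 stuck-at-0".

Fault-free values for test 1 (P=1, Q=1, R=0, S=1): G1=1, G2=1, G3=1, G4=1, G5=1, G6=0, giving Y1=1, Y2=0. Observed Y1=0, Y2=0.
Test 1: faults giving observed Y1=0, Y2=0 are {G1 stuck-at-0, G2 stuck-at-0, G3 stuck-at-0, G4 stuck-at-0}.
Test 2 (P=0, Q=1, R=1, S=1): fault-free G1=1, G2=1, G3=1, G4=1, G5=1, G6=1 → Y1=1, Y2=1; observed Y1=1, Y2=1. Eliminates G1 stuck-at-0, G3 stuck-at-0, G4 stuck-at-0.
Only G2 stuck-at-0 is consistent with every test.

G2 stuck-at-0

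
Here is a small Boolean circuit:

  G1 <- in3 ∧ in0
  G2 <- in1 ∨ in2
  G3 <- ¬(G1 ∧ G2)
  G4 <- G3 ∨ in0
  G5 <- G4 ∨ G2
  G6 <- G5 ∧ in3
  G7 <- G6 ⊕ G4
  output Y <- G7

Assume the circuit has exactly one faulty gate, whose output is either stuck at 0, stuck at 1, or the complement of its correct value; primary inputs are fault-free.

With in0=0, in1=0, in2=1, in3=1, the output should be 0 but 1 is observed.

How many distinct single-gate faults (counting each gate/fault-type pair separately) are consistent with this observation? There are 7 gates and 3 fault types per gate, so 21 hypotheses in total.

Fault-free: G1=0, G2=1, G3=1, G4=1, G5=1, G6=1, G7=0 → 0. Observed 1.
  G1: stuck-at-1, inverted output ✓; others ✗
  G2: none of the 3 fault types match ✗
  G3: stuck-at-0, inverted output ✓; others ✗
  G4: stuck-at-0, inverted output ✓; others ✗
  G5: stuck-at-0, inverted output ✓; others ✗
  G6: stuck-at-0, inverted output ✓; others ✗
  G7: stuck-at-1, inverted output ✓; others ✗
Consistent faults: {G1 stuck-at-1, G1 inverted output, G3 stuck-at-0, G3 inverted output, G4 stuck-at-0, G4 inverted output, G5 stuck-at-0, G5 inverted output, G6 stuck-at-0, G6 inverted output, G7 stuck-at-1, G7 inverted output} — 12 in all.

12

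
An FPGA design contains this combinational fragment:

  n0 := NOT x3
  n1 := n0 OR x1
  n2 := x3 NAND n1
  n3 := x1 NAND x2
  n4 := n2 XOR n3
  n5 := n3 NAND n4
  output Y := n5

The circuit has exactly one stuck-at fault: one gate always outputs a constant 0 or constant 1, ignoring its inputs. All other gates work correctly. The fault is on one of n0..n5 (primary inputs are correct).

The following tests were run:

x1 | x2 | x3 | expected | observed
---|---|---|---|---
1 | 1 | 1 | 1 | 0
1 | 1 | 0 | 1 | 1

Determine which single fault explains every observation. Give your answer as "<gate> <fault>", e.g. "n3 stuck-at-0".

Fault-free values for test 1 (x1=1, x2=1, x3=1): n0=0, n1=1, n2=0, n3=0, n4=0, n5=1, giving Y=1. Observed 0.
Test 1: faults giving observed 0 are {n3 stuck-at-1, n5 stuck-at-0}.
Test 2 (x1=1, x2=1, x3=0): fault-free n0=1, n1=1, n2=1, n3=0, n4=1, n5=1 → 1; observed 1. Eliminates n5 stuck-at-0.
Only n3 stuck-at-1 is consistent with every test.

n3 stuck-at-1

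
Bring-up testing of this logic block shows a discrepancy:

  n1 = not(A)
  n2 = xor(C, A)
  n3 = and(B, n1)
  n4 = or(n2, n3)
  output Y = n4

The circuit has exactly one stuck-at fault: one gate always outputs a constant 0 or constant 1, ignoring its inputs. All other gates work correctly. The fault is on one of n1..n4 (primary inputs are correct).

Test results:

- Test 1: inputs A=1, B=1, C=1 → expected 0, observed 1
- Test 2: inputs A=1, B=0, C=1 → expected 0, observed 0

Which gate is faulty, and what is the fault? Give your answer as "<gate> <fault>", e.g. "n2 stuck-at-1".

Fault-free values for test 1 (A=1, B=1, C=1): n1=0, n2=0, n3=0, n4=0, giving Y=0. Observed 1.
Test 1: faults giving observed 1 are {n1 stuck-at-1, n2 stuck-at-1, n3 stuck-at-1, n4 stuck-at-1}.
Test 2 (A=1, B=0, C=1): fault-free n1=0, n2=0, n3=0, n4=0 → 0; observed 0. Eliminates n2 stuck-at-1, n3 stuck-at-1, n4 stuck-at-1.
Only n1 stuck-at-1 is consistent with every test.

n1 stuck-at-1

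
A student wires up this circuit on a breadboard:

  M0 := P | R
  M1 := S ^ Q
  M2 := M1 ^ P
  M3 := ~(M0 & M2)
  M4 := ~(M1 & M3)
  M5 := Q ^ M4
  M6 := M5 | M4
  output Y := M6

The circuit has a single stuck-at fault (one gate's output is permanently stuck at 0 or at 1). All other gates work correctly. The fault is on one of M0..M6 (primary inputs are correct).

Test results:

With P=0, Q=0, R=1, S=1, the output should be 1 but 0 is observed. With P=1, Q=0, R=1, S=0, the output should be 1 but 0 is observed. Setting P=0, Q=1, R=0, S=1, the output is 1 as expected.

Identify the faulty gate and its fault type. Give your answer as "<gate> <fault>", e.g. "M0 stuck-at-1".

Fault-free values for test 1 (P=0, Q=0, R=1, S=1): M0=1, M1=1, M2=1, M3=0, M4=1, M5=1, M6=1, giving Y=1. Observed 0.
Test 1: faults giving observed 0 are {M0 stuck-at-0, M2 stuck-at-0, M3 stuck-at-1, M4 stuck-at-0, M6 stuck-at-0}.
Test 2 (P=1, Q=0, R=1, S=0): fault-free M0=1, M1=0, M2=1, M3=0, M4=1, M5=1, M6=1 → 1; observed 0. Eliminates M0 stuck-at-0, M2 stuck-at-0, M3 stuck-at-1.
Test 3 (P=0, Q=1, R=0, S=1): fault-free M0=0, M1=0, M2=0, M3=1, M4=1, M5=0, M6=1 → 1; observed 1. Eliminates M6 stuck-at-0.
Only M4 stuck-at-0 is consistent with every test.

M4 stuck-at-0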